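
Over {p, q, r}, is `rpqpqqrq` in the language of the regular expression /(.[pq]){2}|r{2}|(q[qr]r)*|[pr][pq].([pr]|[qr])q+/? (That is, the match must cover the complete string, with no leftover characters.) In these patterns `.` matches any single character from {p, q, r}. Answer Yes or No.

No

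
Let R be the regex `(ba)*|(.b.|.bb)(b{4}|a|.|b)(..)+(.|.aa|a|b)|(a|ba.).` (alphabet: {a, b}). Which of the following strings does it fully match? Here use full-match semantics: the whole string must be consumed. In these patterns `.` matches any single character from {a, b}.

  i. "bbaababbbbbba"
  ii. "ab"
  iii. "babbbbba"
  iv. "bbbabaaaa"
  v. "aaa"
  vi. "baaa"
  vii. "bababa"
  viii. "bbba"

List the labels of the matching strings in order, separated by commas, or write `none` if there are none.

i, ii, iv, vi, vii

i → match
ii → match
iii → no match
iv → match
v → no match
vi → match
vii → match
viii → no match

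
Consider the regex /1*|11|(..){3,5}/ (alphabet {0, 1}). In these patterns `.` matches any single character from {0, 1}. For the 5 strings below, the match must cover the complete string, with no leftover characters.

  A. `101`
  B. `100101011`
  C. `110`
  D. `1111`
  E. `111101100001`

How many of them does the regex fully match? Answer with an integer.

A → no match
B → no match
C → no match
D → match
E → no match
Total matched: 1

1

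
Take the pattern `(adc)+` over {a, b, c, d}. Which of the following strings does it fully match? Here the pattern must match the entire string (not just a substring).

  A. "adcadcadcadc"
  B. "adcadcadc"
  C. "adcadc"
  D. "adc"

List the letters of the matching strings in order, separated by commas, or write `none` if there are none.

A → match
B → match
C → match
D → match

A, B, C, D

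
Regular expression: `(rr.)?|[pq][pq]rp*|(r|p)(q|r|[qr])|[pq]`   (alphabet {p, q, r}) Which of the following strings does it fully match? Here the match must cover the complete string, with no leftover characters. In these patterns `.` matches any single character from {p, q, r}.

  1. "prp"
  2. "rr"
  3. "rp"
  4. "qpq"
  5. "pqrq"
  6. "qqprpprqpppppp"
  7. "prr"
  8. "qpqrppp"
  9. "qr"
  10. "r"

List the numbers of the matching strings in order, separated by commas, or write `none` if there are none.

2

1 → no match
2 → match
3 → no match
4 → no match
5 → no match
6 → no match
7 → no match
8 → no match
9 → no match
10 → no match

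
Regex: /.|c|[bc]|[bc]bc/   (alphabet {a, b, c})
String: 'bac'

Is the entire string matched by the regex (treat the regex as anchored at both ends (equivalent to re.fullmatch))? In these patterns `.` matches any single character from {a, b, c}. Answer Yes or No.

No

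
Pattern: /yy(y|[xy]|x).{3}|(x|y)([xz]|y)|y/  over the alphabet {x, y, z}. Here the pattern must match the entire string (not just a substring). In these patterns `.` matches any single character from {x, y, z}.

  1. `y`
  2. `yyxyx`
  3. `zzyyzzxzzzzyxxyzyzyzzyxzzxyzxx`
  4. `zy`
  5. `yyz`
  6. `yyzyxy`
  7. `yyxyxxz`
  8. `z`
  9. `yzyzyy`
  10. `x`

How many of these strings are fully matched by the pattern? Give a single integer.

1

1 → match
2 → no match
3 → no match
4 → no match
5 → no match
6 → no match
7 → no match
8 → no match
9 → no match
10 → no match
Total matched: 1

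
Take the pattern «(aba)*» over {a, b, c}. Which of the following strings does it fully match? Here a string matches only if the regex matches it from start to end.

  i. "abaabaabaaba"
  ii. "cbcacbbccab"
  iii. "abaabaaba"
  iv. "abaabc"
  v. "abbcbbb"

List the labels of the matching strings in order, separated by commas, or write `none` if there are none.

i → match
ii → no match
iii → match
iv → no match
v → no match

i, iii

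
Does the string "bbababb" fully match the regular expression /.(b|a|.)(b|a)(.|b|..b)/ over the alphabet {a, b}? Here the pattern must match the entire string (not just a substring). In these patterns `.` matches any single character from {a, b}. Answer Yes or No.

No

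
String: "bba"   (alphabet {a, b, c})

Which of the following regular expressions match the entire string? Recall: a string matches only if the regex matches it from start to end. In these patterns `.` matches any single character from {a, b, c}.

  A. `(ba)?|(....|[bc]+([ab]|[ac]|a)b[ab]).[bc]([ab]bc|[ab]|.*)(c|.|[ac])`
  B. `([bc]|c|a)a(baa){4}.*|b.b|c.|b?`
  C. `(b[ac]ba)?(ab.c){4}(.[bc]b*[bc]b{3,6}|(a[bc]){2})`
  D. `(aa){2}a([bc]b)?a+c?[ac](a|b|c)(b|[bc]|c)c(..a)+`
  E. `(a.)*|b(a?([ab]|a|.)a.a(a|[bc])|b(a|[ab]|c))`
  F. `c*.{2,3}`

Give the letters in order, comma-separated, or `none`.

A → no match
B → no match
C → no match
D → no match — must start with "aa"
E → match
F → match

E, F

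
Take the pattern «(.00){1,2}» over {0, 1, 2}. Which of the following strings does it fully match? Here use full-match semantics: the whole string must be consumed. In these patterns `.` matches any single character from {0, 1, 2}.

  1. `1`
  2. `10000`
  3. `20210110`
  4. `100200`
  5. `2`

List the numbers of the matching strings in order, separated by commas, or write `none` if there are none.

4

1 → no match — must end with `00`
2 → no match
3 → no match — must end with `00`
4 → match
5 → no match — must end with `00`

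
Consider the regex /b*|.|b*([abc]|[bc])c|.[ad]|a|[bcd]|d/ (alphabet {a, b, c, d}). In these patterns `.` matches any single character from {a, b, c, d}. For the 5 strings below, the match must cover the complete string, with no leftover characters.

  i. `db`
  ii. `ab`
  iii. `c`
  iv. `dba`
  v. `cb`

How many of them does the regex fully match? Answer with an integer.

1

i. `db` → no match
ii. `ab` → no match
iii. `c` → match
iv. `dba` → no match
v. `cb` → no match
Total matched: 1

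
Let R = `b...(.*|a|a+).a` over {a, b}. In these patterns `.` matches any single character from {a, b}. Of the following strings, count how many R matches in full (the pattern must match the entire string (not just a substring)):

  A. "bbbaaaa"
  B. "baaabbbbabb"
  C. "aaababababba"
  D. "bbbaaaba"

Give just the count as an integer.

2

A → match
B → no match — must end with "a"
C → no match — must start with "b"
D → match
Total matched: 2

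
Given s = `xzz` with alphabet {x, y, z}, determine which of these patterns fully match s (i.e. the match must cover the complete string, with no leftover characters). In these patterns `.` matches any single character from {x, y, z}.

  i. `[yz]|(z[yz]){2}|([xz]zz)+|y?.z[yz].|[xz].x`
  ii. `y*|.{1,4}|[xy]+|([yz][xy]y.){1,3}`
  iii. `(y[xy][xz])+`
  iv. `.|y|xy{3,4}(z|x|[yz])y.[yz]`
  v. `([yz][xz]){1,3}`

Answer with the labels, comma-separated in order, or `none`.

i, ii

i → match
ii → match
iii → no match — must start with `y`
iv → no match
v → no match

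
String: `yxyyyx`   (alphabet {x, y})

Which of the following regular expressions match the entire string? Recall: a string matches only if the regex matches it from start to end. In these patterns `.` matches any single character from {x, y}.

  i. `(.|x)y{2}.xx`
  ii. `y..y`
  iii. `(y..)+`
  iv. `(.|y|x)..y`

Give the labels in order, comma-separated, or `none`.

i → no match — must end with `xx`
ii → no match — must end with `y`
iii → match
iv → no match — must end with `y`

iii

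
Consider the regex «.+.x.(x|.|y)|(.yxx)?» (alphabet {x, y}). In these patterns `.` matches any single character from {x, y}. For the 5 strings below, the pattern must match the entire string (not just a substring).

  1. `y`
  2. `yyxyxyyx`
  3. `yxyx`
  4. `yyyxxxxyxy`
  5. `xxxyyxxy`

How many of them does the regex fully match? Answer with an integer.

1 → no match
2 → no match
3 → no match
4 → no match
5 → match
Total matched: 1

1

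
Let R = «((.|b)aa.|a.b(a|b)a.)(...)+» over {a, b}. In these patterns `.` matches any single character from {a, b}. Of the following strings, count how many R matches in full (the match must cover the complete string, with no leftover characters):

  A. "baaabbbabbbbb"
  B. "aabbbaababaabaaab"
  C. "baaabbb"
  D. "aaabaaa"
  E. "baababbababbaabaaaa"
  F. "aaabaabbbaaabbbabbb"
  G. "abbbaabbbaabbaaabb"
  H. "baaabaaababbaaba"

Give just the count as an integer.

7

A → match
B → no match
C → match
D → match
E → match
F → match
G → match
H → match
Total matched: 7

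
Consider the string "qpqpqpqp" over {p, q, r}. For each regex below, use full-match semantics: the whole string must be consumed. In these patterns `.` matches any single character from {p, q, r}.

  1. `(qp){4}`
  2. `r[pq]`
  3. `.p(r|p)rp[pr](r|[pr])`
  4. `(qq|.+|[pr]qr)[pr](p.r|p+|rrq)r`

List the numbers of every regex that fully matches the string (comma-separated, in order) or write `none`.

1

1 → match
2 → no match — must start with "r"
3 → no match
4 → no match — must end with "r"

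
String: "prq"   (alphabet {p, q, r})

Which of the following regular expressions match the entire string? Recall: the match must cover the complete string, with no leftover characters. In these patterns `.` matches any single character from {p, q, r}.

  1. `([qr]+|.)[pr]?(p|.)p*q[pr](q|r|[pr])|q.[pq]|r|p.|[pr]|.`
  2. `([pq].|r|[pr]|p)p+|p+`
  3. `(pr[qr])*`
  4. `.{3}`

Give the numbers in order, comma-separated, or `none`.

3, 4

1 → no match
2 → no match — must end with "p"
3 → match
4 → match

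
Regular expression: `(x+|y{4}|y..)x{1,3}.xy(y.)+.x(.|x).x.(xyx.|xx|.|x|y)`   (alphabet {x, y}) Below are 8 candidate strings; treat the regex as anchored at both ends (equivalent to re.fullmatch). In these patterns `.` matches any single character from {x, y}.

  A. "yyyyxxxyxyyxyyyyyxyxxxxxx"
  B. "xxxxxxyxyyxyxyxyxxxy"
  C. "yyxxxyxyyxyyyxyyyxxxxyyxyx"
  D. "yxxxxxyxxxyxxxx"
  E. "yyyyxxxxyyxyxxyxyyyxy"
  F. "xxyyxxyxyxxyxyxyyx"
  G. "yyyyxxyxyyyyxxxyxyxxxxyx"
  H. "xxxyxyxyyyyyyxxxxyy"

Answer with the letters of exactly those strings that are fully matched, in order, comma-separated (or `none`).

A → match
B → match
C → no match
D → no match
E → no match
F → no match
G → no match
H → no match

A, B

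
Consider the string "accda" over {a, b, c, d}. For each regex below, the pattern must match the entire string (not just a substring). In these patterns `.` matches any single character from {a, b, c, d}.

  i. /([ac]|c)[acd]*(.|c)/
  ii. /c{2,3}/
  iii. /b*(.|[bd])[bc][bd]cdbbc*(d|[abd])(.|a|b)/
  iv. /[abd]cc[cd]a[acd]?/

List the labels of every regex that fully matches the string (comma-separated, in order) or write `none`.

i, iv

i → match
ii → no match — must start with "c"
iii → no match
iv → match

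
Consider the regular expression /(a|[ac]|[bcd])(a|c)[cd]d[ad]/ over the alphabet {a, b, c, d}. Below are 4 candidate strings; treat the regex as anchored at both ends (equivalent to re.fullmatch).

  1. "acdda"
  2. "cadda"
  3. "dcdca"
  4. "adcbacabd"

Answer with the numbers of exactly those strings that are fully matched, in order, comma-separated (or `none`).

1, 2

1 → match
2 → match
3 → no match
4 → no match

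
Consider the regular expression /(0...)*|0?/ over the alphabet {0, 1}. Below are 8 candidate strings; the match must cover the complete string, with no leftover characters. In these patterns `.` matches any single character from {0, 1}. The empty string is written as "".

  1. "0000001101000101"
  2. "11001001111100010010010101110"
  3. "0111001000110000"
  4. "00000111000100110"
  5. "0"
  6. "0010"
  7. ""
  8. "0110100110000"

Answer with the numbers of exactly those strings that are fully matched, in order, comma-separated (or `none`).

1 → match
2 → no match
3 → match
4 → no match
5 → match
6 → match
7 → match
8 → no match

1, 3, 5, 6, 7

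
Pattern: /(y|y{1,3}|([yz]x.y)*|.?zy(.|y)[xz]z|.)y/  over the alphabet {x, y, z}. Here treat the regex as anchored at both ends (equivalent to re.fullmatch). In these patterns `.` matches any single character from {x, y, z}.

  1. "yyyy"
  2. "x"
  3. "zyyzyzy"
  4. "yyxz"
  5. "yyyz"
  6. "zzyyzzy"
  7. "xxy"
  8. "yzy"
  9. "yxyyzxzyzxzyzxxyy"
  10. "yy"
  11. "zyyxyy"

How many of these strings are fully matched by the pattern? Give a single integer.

1 → match
2 → no match — must end with "y"
3 → no match
4 → no match — must end with "y"
5 → no match — must end with "y"
6 → match
7 → no match
8 → no match
9 → match
10 → match
11 → no match
Total matched: 4

4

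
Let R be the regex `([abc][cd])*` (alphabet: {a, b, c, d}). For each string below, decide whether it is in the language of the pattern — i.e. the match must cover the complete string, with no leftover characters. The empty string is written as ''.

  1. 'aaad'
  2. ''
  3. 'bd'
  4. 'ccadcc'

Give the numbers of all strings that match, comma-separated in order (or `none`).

2, 3, 4

1 → no match
2 → match
3 → match
4 → match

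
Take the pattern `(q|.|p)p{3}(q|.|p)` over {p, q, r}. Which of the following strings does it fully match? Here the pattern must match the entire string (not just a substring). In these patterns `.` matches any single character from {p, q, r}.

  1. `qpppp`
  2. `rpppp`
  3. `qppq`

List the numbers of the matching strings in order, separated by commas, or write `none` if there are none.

1, 2

1 → match
2 → match
3 → no match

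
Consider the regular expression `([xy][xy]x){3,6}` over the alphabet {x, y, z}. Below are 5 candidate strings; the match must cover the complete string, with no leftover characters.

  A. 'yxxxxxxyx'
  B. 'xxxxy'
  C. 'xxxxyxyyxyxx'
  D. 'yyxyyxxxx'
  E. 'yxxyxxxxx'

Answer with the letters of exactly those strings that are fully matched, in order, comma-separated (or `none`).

A, C, D, E

A → match
B → no match — must end with 'x'
C → match
D → match
E → match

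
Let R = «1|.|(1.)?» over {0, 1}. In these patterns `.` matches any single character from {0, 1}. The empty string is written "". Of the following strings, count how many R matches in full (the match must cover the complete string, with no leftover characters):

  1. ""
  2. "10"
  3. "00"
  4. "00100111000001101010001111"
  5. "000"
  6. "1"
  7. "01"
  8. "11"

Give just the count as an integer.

4

1. "" → match
2. "10" → match
3. "00" → no match
4 → no match
5. "000" → no match
6. "1" → match
7. "01" → no match
8. "11" → match
Total matched: 4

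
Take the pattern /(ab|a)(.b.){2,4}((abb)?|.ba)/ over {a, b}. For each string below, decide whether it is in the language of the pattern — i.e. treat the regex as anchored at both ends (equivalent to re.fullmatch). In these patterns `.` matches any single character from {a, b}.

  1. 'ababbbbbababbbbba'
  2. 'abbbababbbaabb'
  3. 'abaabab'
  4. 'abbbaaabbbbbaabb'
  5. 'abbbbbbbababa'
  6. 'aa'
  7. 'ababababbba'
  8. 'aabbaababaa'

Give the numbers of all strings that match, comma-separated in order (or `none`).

1 → match
2 → no match
3 → no match
4 → no match
5 → no match
6 → no match
7 → no match
8 → no match

1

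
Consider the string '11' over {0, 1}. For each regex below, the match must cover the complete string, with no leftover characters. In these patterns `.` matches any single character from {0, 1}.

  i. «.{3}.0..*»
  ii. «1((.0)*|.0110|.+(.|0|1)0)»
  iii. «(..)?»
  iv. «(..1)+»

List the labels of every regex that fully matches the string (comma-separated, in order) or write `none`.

iii

i → no match
ii → no match
iii → match
iv → no match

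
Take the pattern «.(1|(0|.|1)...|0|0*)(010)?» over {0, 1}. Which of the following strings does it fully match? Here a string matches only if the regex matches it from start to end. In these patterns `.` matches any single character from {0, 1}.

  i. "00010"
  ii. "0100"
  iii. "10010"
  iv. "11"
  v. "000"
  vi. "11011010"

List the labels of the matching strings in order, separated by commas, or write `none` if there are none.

i, iii, iv, v, vi

i → match
ii → no match
iii → match
iv → match
v → match
vi → match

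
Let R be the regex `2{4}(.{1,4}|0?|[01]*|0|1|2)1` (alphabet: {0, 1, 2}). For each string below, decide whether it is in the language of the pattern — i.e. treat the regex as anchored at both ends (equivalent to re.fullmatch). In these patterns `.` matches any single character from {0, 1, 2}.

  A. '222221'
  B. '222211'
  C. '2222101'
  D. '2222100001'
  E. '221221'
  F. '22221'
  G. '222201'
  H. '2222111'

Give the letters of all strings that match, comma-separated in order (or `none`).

A, B, C, D, F, G, H

A → match
B → match
C → match
D → match
E → no match
F → match
G → match
H → match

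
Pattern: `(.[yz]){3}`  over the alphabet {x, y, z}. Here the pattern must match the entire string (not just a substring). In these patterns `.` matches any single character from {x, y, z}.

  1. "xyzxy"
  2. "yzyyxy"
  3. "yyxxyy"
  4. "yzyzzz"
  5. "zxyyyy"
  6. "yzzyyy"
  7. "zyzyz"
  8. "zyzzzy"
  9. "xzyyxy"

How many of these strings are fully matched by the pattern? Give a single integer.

1 → no match
2 → match
3 → no match
4 → match
5 → no match
6 → match
7 → no match
8 → match
9 → match
Total matched: 5

5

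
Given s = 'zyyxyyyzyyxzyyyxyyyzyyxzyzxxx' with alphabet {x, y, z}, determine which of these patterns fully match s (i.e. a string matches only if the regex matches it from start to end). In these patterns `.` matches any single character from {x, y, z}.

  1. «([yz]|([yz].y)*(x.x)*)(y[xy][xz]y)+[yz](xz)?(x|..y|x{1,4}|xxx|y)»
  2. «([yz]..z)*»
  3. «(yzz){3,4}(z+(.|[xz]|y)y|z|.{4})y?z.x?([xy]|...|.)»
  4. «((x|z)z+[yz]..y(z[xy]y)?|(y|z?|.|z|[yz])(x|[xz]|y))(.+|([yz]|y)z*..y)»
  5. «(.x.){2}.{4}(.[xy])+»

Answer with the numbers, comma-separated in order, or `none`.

1, 4

1 → match
2 → no match
3 → no match — must start with 'yzz'
4 → match
5 → no match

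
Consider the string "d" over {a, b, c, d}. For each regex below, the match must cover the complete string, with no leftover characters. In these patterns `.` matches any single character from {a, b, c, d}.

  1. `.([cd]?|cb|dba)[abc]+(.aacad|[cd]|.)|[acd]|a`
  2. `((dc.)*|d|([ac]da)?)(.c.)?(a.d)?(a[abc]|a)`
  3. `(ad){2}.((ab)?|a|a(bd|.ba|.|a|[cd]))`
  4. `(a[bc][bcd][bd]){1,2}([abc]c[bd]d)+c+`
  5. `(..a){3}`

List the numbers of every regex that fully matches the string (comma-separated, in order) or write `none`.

1 → match
2 → no match
3 → no match — must start with "ad"
4 → no match — must start with "a"
5 → no match — must end with "a"

1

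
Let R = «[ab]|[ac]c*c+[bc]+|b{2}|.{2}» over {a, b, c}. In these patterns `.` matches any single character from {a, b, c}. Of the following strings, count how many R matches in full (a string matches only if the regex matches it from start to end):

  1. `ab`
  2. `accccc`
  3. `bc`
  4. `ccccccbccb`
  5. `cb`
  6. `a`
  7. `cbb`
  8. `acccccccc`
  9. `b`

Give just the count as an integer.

1 → match
2 → match
3 → match
4 → match
5 → match
6 → match
7 → no match
8 → match
9 → match
Total matched: 8

8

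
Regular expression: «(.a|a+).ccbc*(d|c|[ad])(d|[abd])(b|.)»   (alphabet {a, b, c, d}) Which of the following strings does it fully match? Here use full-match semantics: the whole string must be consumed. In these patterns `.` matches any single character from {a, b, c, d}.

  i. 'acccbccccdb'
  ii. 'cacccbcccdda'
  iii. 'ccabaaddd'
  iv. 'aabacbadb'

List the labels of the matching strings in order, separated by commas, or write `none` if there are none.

i, ii

i → match
ii → match
iii → no match
iv → no match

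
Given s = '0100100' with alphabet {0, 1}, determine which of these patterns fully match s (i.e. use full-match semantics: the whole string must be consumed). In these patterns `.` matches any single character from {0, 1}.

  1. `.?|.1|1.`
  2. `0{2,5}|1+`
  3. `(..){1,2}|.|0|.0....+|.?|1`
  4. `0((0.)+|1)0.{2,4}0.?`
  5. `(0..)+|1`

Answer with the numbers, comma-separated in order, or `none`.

4

1 → no match
2 → no match
3 → no match
4 → match
5 → no match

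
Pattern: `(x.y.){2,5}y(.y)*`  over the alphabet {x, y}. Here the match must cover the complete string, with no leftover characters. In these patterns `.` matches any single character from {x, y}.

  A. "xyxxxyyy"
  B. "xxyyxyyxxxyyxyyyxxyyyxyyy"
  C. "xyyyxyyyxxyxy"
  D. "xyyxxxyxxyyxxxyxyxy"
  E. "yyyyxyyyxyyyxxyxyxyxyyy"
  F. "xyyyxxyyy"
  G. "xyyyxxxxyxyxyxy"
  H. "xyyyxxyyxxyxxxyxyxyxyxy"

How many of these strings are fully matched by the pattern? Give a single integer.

A → no match
B → match
C → match
D → match
E → no match — must start with "x"
F → match
G → no match
H → match
Total matched: 5

5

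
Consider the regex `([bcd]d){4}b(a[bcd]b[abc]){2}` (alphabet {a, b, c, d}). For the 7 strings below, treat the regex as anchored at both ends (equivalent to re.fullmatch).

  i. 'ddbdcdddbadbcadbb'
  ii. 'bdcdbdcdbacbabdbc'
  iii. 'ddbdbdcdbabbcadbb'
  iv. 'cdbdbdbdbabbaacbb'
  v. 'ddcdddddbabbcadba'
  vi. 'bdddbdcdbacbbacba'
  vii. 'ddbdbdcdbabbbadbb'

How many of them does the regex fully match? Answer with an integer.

i → match
ii → no match
iii → match
iv → match
v → match
vi → match
vii → match
Total matched: 6

6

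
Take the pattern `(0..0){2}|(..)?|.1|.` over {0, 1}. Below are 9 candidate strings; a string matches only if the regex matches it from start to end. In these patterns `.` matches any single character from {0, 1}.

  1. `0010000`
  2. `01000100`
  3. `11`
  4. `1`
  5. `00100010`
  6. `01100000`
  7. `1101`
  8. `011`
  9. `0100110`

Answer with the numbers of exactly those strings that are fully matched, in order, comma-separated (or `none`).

2, 3, 4, 5, 6

1 → no match
2 → match
3 → match
4 → match
5 → match
6 → match
7 → no match
8 → no match
9 → no match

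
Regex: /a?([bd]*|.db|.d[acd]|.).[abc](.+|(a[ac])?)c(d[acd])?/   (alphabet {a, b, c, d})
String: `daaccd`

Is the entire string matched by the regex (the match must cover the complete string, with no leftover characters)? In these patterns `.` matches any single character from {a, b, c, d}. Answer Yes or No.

No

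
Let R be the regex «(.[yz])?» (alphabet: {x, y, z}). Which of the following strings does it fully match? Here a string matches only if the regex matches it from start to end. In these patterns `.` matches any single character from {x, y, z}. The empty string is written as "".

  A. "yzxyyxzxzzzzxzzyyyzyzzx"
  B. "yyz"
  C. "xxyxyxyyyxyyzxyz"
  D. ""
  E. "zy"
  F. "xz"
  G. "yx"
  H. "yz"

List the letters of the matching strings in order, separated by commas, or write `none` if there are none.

A → no match
B. "yyz" → no match
C → no match
D. "" → match
E. "zy" → match
F. "xz" → match
G. "yx" → no match
H. "yz" → match

D, E, F, H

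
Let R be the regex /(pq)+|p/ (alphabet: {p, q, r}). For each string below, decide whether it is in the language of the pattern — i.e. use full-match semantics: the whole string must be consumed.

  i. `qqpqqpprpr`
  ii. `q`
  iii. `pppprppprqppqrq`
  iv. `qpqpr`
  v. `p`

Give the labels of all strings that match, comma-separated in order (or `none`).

i → no match
ii → no match
iii → no match
iv → no match
v → match

v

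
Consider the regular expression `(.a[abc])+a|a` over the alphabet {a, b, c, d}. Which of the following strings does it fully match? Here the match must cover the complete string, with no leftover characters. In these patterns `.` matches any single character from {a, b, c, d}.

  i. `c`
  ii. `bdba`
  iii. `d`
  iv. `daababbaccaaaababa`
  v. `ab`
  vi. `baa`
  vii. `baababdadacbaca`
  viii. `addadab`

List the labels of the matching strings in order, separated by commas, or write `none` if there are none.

i. `c` → no match — must end with `a`
ii. `bdba` → no match
iii. `d` → no match — must end with `a`
iv → no match
v. `ab` → no match — must end with `a`
vi. `baa` → no match
vii → no match
viii. `addadab` → no match — must end with `a`

none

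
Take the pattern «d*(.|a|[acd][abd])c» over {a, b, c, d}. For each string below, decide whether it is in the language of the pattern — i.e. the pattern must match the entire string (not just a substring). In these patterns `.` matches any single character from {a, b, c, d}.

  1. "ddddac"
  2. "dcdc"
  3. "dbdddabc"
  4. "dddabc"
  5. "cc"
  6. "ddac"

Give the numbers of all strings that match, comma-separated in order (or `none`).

1 → match
2 → match
3 → no match
4 → match
5 → match
6 → match

1, 2, 4, 5, 6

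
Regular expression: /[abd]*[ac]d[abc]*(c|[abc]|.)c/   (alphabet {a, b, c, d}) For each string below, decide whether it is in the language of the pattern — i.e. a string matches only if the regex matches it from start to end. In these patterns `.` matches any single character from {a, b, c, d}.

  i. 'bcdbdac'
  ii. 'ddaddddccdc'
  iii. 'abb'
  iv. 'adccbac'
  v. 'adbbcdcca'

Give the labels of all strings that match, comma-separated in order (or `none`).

i → no match
ii → no match
iii → no match — must end with 'c'
iv → match
v → no match — must end with 'c'

iv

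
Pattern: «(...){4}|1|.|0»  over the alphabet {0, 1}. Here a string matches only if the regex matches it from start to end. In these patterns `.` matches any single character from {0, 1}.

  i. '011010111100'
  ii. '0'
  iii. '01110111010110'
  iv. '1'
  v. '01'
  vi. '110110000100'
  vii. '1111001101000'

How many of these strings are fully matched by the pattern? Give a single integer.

i → match
ii → match
iii → no match
iv → match
v → no match
vi → match
vii → no match
Total matched: 4

4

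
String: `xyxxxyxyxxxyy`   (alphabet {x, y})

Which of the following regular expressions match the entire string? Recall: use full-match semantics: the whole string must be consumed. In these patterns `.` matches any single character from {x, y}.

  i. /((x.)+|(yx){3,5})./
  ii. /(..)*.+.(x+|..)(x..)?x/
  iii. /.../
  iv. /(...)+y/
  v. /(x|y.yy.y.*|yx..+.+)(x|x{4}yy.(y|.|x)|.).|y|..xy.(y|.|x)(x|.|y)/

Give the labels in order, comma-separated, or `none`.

i, iv

i → match
ii → no match — must end with `x`
iii → no match
iv → match
v → no match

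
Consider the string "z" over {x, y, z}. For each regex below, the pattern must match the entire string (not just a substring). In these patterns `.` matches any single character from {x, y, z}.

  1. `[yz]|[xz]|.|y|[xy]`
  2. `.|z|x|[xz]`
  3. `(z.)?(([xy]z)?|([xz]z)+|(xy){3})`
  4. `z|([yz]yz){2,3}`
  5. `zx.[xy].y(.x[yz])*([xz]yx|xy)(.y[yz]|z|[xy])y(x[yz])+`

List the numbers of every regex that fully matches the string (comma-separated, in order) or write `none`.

1 → match
2 → match
3 → no match
4 → match
5 → no match — must start with "zx"

1, 2, 4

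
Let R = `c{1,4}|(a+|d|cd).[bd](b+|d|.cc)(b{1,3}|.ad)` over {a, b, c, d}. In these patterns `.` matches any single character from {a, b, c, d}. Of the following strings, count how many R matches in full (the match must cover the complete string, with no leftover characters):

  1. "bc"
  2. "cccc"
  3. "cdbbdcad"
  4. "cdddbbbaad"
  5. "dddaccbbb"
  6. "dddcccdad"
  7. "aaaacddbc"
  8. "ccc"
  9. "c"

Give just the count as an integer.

1 → no match
2 → match
3 → match
4 → match
5 → match
6 → match
7 → no match
8 → match
9 → match
Total matched: 7

7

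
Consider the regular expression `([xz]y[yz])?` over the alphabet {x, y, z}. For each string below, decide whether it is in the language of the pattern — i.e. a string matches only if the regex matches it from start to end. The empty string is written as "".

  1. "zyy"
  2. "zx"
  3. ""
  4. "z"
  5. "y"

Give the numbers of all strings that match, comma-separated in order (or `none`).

1, 3

1 → match
2 → no match
3 → match
4 → no match
5 → no match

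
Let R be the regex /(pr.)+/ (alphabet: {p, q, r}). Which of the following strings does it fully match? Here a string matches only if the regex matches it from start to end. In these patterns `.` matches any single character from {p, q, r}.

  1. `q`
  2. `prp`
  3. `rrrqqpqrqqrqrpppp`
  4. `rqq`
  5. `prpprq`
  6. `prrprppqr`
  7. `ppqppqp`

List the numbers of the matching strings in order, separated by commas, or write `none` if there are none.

1. `q` → no match — must start with `pr`
2. `prp` → match
3 → no match — must start with `pr`
4. `rqq` → no match — must start with `pr`
5. `prpprq` → match
6. `prrprppqr` → no match
7. `ppqppqp` → no match — must start with `pr`

2, 5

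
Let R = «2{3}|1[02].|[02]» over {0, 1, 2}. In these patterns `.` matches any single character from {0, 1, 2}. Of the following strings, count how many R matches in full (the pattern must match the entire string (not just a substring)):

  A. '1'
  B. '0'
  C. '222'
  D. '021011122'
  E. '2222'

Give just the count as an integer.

A → no match
B → match
C → match
D → no match
E → no match
Total matched: 2

2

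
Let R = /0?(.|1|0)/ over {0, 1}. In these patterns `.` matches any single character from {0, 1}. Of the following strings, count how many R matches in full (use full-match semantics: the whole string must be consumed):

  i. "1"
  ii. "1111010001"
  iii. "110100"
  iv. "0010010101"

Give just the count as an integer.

1

i → match
ii → no match
iii → no match
iv → no match
Total matched: 1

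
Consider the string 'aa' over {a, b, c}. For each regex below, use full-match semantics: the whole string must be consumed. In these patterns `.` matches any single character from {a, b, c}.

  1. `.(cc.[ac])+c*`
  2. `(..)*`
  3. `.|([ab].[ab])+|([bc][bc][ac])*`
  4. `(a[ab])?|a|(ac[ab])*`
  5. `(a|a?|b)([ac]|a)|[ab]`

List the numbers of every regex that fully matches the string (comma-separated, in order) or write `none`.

1 → no match
2 → match
3 → no match
4 → match
5 → match

2, 4, 5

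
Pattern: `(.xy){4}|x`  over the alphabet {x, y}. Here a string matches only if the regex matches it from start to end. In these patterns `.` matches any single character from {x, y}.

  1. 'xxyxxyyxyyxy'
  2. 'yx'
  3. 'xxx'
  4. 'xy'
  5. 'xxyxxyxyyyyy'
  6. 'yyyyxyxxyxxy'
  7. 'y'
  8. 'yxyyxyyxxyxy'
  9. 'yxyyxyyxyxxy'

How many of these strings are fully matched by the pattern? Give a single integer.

1 → match
2 → no match
3 → no match
4 → no match
5 → no match
6 → no match
7 → no match
8 → no match
9 → match
Total matched: 2

2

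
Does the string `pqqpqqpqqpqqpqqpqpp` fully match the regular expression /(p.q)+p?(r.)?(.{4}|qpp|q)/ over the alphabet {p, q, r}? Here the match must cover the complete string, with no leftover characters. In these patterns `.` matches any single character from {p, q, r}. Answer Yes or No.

Yes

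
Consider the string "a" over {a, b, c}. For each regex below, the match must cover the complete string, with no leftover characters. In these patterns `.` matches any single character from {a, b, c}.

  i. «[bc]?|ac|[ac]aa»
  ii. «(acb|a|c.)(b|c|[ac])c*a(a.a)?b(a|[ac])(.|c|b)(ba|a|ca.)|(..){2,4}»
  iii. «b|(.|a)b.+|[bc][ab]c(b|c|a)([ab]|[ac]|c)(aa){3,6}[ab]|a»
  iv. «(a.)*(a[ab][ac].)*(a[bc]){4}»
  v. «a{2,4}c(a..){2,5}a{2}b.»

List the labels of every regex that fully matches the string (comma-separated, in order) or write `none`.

iii

i → no match
ii → no match
iii → match
iv → no match
v → no match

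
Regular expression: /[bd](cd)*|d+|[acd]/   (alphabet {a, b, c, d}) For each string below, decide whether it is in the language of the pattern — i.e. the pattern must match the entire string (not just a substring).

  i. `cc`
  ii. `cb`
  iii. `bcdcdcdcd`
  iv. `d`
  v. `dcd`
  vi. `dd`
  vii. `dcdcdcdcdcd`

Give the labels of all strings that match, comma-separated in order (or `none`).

iii, iv, v, vi, vii

i. `cc` → no match
ii. `cb` → no match
iii. `bcdcdcdcd` → match
iv. `d` → match
v. `dcd` → match
vi. `dd` → match
vii. `dcdcdcdcdcd` → match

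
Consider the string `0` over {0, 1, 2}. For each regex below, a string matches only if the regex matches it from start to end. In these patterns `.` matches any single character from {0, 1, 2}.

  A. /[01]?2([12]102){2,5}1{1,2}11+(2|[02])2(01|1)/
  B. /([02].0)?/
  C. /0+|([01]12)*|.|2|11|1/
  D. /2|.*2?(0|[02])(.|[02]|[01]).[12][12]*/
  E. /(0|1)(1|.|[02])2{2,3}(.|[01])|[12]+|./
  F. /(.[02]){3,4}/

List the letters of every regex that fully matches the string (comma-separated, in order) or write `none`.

A → no match
B → no match
C → match
D → no match
E → match
F → no match

C, E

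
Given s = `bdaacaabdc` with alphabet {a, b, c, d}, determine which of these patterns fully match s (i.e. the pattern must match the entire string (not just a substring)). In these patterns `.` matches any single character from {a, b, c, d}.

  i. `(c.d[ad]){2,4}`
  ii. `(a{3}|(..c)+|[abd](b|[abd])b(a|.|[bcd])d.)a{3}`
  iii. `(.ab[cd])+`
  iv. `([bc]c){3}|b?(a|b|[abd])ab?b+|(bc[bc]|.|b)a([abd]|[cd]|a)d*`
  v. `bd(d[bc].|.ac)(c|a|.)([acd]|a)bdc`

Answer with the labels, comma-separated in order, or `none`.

i → no match — must start with `c`
ii → no match — must end with `a`
iii → no match
iv → no match
v → match

v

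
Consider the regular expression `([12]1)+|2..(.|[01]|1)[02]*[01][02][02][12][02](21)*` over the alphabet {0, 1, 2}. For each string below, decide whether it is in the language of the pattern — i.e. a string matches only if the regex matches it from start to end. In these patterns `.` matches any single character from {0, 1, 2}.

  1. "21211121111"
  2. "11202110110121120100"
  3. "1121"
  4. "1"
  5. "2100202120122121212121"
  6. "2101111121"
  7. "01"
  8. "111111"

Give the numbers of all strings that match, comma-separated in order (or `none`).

3, 5, 8

1 → no match
2 → no match
3 → match
4 → no match
5 → match
6 → no match
7 → no match
8 → match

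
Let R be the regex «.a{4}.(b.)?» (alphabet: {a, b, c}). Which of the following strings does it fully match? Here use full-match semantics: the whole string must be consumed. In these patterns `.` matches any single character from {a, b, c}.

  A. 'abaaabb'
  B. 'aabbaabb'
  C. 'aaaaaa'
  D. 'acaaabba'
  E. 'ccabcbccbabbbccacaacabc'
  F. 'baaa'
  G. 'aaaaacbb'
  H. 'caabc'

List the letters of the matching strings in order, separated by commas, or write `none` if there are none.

A. 'abaaabb' → no match
B. 'aabbaabb' → no match
C. 'aaaaaa' → match
D. 'acaaabba' → no match
E → no match
F. 'baaa' → no match
G. 'aaaaacbb' → match
H. 'caabc' → no match

C, G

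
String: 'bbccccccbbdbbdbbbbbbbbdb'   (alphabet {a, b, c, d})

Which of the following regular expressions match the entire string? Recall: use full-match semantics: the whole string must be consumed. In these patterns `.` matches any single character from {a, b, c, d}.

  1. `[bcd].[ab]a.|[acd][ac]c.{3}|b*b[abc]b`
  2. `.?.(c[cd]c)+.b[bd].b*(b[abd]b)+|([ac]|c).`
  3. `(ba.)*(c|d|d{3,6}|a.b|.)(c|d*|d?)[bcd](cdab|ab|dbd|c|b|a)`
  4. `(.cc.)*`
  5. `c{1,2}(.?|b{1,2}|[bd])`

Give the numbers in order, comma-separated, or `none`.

1 → no match
2 → match
3 → no match
4 → no match
5 → no match — must start with 'c'

2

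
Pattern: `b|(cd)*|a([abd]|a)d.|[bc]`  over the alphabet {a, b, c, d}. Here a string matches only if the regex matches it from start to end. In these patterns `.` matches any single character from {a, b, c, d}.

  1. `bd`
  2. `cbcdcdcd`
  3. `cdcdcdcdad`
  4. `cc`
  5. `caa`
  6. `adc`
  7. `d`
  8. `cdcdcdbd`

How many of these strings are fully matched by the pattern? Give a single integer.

0

1 → no match
2 → no match
3 → no match
4 → no match
5 → no match
6 → no match
7 → no match
8 → no match
Total matched: 0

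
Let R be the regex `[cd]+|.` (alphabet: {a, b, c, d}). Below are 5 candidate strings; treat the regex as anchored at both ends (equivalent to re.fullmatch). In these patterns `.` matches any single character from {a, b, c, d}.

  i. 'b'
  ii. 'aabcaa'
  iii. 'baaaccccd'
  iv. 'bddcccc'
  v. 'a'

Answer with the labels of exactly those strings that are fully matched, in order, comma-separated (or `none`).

i → match
ii → no match
iii → no match
iv → no match
v → match

i, v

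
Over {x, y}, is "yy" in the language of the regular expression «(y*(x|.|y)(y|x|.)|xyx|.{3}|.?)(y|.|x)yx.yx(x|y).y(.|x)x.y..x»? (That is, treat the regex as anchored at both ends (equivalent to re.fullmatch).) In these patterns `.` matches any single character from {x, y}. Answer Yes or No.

Every match must end with "x", but "yy" does not.

No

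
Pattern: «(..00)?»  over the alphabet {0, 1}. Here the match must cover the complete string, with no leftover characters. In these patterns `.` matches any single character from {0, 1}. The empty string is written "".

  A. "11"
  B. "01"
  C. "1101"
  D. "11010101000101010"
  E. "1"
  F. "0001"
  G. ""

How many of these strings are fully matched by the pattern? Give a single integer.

A → no match
B → no match
C → no match
D → no match
E → no match
F → no match
G → match
Total matched: 1

1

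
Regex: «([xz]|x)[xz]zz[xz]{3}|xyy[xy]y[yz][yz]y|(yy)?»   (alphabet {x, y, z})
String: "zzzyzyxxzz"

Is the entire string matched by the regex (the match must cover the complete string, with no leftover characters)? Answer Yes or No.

No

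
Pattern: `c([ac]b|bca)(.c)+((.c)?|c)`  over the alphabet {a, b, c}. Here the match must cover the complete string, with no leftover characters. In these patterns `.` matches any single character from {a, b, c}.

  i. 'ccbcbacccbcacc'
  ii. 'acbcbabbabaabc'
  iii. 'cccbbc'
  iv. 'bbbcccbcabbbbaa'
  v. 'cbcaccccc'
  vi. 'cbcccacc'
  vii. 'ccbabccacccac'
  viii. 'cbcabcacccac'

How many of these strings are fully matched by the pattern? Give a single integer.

2

i → no match
ii → no match — must start with 'c'
iii → no match
iv → no match — must start with 'c'
v → match
vi → no match
vii → no match
viii → match
Total matched: 2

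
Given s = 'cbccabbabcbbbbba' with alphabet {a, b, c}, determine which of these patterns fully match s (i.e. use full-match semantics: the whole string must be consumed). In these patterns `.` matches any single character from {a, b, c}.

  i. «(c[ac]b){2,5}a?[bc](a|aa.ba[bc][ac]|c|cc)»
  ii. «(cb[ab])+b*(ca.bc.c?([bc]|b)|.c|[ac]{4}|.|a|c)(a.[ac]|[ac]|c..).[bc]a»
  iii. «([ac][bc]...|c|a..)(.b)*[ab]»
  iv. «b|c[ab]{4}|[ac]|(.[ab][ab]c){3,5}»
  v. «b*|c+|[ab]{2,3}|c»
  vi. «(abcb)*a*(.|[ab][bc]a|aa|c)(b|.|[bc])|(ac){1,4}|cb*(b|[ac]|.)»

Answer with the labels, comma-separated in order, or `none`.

iii

i → no match
ii → no match
iii → match
iv → no match
v → no match
vi → no match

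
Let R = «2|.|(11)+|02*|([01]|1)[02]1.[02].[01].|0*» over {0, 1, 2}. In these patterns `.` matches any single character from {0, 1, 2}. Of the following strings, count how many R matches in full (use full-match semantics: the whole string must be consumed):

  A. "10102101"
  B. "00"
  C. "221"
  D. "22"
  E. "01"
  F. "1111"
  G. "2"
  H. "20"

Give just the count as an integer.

A → match
B → match
C → no match
D → no match
E → no match
F → match
G → match
H → no match
Total matched: 4

4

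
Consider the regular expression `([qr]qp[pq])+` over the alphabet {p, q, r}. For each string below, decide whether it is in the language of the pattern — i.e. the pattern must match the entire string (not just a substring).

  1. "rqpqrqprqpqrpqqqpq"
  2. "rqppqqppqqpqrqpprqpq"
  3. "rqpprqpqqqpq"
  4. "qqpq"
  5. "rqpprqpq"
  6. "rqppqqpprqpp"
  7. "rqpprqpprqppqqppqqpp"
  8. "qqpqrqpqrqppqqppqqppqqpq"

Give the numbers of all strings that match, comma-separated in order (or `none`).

2, 3, 4, 5, 6, 7, 8

1 → no match
2 → match
3 → match
4 → match
5 → match
6 → match
7 → match
8 → match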